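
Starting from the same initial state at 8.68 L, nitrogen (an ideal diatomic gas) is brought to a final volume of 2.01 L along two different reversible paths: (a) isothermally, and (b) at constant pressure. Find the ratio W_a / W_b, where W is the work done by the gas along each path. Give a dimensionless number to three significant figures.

W_a / W_b ≈ 1.90

Path (a) isothermal: W = P₁V₁ ln(V₂/V₁) → W_a/(P₁V₁) = -1.463.
Path (b) isobaric: W = P₁(V₂ − V₁) → W_b/(P₁V₁) = -0.7684.
W_a / W_b = -1.463 / -0.7684 = 1.904.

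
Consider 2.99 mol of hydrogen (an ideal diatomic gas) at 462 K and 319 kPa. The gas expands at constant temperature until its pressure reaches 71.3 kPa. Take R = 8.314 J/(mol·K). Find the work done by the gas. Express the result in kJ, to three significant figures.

Isothermal process: W = nRT ln(V₂/V₁) = nRT ln(P₁/P₂).
W = (2.99)(8.314)(462) × ln(319/71.3)
  = 11485 × ln(4.474) = 11485 × 1.498
W_by_gas = 17208 J.

W ≈ 17.2 kJ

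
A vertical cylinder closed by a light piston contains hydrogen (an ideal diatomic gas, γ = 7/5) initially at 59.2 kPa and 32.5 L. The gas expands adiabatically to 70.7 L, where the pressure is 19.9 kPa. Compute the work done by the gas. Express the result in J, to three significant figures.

W ≈ 1290 J

Adiabatic: W = (P₁V₁ − P₂V₂)/(γ − 1) with γ = 7/5.
P₁V₁ = 1924 J, P₂V₂ = 1407 J.
W = (1924 − 1407) / 0.4 = 1293 J.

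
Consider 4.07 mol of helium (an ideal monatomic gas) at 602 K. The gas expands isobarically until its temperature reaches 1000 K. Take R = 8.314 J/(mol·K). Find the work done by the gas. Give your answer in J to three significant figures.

Isobaric: W = P ΔV = nR ΔT.
W = (4.07)(8.314)(1000 − 602) = 13468 J.

W ≈ 13500 J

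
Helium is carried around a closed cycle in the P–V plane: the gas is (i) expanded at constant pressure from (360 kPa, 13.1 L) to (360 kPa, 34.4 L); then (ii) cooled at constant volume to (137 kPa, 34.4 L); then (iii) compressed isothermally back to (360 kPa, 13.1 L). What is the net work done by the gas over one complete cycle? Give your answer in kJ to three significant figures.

W_net ≈ 3.12 kJ

Leg (i): W = PΔV = (360)(34.4 − 13.1) = 7668 J.
Leg (ii): W = 0.
Leg (iii): W = PᵢVᵢ ln(V_f/Vᵢ) = (4713) ln(13.1/34.4) = -4550 J.
W_net = 7668 − 4550 = 3118 J.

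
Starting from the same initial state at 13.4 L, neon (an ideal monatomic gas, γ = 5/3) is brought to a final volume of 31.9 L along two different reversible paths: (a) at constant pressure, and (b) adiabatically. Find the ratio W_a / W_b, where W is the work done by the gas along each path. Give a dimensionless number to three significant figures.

Path (a) isobaric: W = P₁(V₂ − V₁) → W_a/(P₁V₁) = 1.381.
Path (b) adiabatic: W = P₁V₁(1 − (V₁/V₂)^(γ−1))/(γ−1) → W_b/(P₁V₁) = 0.6587.
W_a / W_b = 1.381 / 0.6587 = 2.096.

W_a / W_b ≈ 2.10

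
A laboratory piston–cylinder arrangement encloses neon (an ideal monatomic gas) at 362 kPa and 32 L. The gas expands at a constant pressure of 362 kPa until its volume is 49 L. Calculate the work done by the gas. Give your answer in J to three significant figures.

Isobaric: W = P ΔV.
W = (362 kPa)(49 − 32 L) = (362)(17) = 6154 J.

W ≈ 6150 J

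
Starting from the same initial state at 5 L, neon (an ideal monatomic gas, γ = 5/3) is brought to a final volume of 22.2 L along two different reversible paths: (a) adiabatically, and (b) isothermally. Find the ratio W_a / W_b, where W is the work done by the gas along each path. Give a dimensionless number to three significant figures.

Path (a) adiabatic: W = P₁V₁(1 − (V₁/V₂)^(γ−1))/(γ−1) → W_a/(P₁V₁) = 0.9447.
Path (b) isothermal: W = P₁V₁ ln(V₂/V₁) → W_b/(P₁V₁) = 1.491.
W_a / W_b = 0.9447 / 1.491 = 0.6338.

W_a / W_b ≈ 0.634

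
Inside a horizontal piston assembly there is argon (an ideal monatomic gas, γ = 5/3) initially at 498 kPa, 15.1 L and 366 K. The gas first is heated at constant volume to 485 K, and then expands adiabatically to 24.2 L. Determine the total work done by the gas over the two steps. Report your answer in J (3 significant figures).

W_total ≈ 4030 J

Step 1 (isochoric): W = 0 (constant volume).
After step 1: P = 659.9 kPa (V unchanged).
Step 2 (adiabatic): W = (P₁V₁ − P₂V₂)/(γ−1) = (9965 − 7276)/0.667 = 4033 J.
W_total = 0 + 4033 = 4033 J.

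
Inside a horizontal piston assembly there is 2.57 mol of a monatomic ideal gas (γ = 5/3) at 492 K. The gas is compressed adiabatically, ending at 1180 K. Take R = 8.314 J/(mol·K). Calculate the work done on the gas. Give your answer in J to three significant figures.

Adiabatic ⇒ Q = 0, so W_by = −ΔU = nCᵥ(T₁ − T₂).
Cᵥ = 3R/2 = 12.47 J/(mol·K).
W = (2.57)(12.47)(492 − 1180) = -22051 J.
Work on gas = −W_by = 22051 J.

W ≈ 22100 J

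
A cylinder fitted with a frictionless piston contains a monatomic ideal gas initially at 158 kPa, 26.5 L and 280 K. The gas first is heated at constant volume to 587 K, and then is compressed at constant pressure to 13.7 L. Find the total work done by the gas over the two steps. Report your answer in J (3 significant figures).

W_total ≈ -4240 J

Step 1 (isochoric): W = 0 (constant volume).
After step 1: P = 331.2 kPa (V unchanged).
Step 2 (isobaric): W = PΔV = (331.2 kPa)(13.7 − 26.5 L) = -4240 J.
W_total = 0 − 4240 = -4240 J.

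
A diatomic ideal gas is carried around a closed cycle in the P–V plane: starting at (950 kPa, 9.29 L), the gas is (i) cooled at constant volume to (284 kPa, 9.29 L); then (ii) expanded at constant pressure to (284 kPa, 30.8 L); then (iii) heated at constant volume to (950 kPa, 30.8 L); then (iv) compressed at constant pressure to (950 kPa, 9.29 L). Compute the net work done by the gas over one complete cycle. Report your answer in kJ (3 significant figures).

W_net ≈ -14.3 kJ

Constant-volume legs do no work.
W(ii) = (284)(30.8 − 9.29) = 6109 J; W(iv) = (950)(9.29 − 30.8) = -20434 J.
W_net = 6109 − 20434 = -14326 J (the counter-clockwise enclosed area).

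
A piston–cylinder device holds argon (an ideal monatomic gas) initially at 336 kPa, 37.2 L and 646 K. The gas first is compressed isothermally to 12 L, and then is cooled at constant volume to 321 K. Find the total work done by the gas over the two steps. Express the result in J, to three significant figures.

W_total ≈ -14100 J

Step 1 (isothermal): W = P₁V₁ ln(V₂/V₁) = (12499) ln(12/37.2) = -14142 J.
Step 2 (isochoric): W = 0 (constant volume).
W_total = -14142 + 0 = -14142 J.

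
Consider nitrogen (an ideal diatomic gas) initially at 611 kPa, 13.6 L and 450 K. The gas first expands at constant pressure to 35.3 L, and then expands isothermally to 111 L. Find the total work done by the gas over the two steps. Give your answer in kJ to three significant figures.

W_total ≈ 38.0 kJ

Step 1 (isobaric): W = PΔV = (611 kPa)(35.3 − 13.6 L) = 13259 J.
After step 1: P = 611 kPa, V = 35.3 L, T = 1168 K.
Step 2 (isothermal): W = P₁V₁ ln(V₂/V₁) = (21568) ln(111/35.3) = 24710 J.
W_total = 13259 + 24710 = 37968 J.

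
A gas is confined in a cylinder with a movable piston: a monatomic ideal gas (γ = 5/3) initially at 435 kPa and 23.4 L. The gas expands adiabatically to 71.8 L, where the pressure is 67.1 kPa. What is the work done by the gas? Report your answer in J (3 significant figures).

W ≈ 8040 J

Adiabatic: W = (P₁V₁ − P₂V₂)/(γ − 1) with γ = 5/3.
P₁V₁ = 10179 J, P₂V₂ = 4818 J.
W = (10179 − 4818) / 0.6667 = 8042 J.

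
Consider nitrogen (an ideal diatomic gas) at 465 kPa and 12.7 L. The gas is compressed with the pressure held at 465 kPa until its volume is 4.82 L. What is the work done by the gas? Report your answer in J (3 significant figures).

W ≈ -3660 J

Isobaric: W = P ΔV.
W = (465 kPa)(4.82 − 12.7 L) = (465)(-7.88) = -3664 J.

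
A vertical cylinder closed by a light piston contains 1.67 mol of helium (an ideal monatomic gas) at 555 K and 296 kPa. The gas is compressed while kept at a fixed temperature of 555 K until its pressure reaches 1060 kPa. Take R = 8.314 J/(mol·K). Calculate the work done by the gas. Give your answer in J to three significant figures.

W ≈ -9830 J

Isothermal process: W = nRT ln(V₂/V₁) = nRT ln(P₁/P₂).
W = (1.67)(8.314)(555) × ln(296/1060)
  = 7706 × ln(0.2792) = 7706 × -1.276
W_by_gas = -9830 J.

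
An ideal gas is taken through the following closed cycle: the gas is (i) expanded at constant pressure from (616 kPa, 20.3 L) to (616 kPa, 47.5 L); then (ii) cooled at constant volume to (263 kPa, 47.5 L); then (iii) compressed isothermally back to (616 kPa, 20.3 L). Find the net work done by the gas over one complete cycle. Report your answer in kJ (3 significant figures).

Leg (i): W = PΔV = (616)(47.5 − 20.3) = 16755 J.
Leg (ii): W = 0.
Leg (iii): W = PᵢVᵢ ln(V_f/Vᵢ) = (12492) ln(20.3/47.5) = -10620 J.
W_net = 16755 − 10620 = 6135 J.

W_net ≈ 6.14 kJ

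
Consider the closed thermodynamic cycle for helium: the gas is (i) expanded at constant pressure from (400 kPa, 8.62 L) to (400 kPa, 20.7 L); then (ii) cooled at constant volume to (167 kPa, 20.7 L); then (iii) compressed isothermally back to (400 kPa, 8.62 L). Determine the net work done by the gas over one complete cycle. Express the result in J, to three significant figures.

Leg (i): W = PΔV = (400)(20.7 − 8.62) = 4832 J.
Leg (ii): W = 0.
Leg (iii): W = PᵢVᵢ ln(V_f/Vᵢ) = (3457) ln(8.62/20.7) = -3028 J.
W_net = 4832 − 3028 = 1804 J.

W_net ≈ 1800 J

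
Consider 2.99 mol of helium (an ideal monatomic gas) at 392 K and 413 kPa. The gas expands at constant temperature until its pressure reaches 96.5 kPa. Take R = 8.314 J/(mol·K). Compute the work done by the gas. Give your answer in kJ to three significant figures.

W ≈ 14.2 kJ

Isothermal process: W = nRT ln(V₂/V₁) = nRT ln(P₁/P₂).
W = (2.99)(8.314)(392) × ln(413/96.5)
  = 9745 × ln(4.28) = 9745 × 1.454
W_by_gas = 14168 J.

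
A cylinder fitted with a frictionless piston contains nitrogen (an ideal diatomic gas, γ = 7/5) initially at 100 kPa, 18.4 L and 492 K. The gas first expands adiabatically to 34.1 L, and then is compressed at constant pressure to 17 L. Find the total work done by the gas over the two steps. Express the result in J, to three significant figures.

W_total ≈ 285 J

Step 1 (adiabatic): W = (P₁V₁ − P₂V₂)/(γ−1) = (1840 − 1438)/0.4 = 1006 J.
After step 1: P = 42.16 kPa, V = 34.1 L, T = 384.4 K.
Step 2 (isobaric): W = PΔV = (42.16 kPa)(17 − 34.1 L) = -720.9 J.
W_total = 1006 − 720.9 = 285 J.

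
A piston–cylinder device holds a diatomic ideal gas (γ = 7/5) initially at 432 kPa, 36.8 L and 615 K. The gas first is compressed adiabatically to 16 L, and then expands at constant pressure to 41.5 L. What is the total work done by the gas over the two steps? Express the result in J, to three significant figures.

Step 1 (adiabatic): W = (P₁V₁ − P₂V₂)/(γ−1) = (15898 − 22183)/0.4 = -15714 J.
After step 1: P = 1386 kPa, V = 16 L, T = 858.2 K.
Step 2 (isobaric): W = PΔV = (1386 kPa)(41.5 − 16 L) = 35354 J.
W_total = -15714 + 35354 = 19641 J.

W_total ≈ 19600 J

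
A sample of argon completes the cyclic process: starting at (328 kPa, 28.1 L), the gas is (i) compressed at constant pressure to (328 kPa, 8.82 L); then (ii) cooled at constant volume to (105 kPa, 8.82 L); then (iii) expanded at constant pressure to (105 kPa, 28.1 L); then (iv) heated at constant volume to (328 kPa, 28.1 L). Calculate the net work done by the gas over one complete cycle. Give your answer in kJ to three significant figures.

Constant-volume legs do no work.
W(i) = (328)(8.82 − 28.1) = -6324 J; W(iii) = (105)(28.1 − 8.82) = 2024 J.
W_net = -6324 + 2024 = -4299 J (the counter-clockwise enclosed area).

W_net ≈ -4.30 kJ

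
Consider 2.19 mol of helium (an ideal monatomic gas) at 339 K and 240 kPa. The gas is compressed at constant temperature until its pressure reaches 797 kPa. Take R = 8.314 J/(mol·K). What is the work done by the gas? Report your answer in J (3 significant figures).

Isothermal process: W = nRT ln(V₂/V₁) = nRT ln(P₁/P₂).
W = (2.19)(8.314)(339) × ln(240/797)
  = 6172 × ln(0.3011) = 6172 × -1.2
W_by_gas = -7408 J.

W ≈ -7410 J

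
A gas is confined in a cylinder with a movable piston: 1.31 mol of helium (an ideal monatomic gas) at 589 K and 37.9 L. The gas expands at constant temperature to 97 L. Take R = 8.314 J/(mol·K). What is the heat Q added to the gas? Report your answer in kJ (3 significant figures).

Q ≈ 6.03 kJ

Isothermal ⇒ ΔU = 0, so Q = W = nRT ln(V₂/V₁).
Q = (1.31)(8.314)(589) ln(97/37.9) = 6415 × 0.9398 = 6029 J.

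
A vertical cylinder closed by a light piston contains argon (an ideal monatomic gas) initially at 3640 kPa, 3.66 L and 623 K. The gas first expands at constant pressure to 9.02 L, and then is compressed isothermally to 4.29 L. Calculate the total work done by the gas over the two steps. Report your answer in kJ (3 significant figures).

W_total ≈ -4.89 kJ

Step 1 (isobaric): W = PΔV = (3640 kPa)(9.02 − 3.66 L) = 19510 J.
After step 1: P = 3640 kPa, V = 9.02 L, T = 1535 K.
Step 2 (isothermal): W = P₁V₁ ln(V₂/V₁) = (32833) ln(4.29/9.02) = -24400 J.
W_total = 19510 − 24400 = -4890 J.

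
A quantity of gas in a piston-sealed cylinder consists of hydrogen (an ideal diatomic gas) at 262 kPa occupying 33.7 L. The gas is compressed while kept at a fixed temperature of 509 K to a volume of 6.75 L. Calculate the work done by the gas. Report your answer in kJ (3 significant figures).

Isothermal: W = nRT ln(V₂/V₁) = P₁V₁ ln(V₂/V₁).
P₁V₁ = (262 kPa)(33.7 L) = 8829 J.
W = 8829 × ln(6.75/33.7) = 8829 × -1.608
W_by_gas = -14197 J.

W ≈ -14.2 kJ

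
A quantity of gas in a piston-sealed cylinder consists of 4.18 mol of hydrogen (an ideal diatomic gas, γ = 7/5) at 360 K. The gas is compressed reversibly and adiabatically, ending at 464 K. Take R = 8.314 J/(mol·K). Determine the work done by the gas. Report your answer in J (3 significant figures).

W ≈ -9040 J

Adiabatic ⇒ Q = 0, so W_by = −ΔU = nCᵥ(T₁ − T₂).
Cᵥ = 5R/2 = 20.79 J/(mol·K).
W = (4.18)(20.79)(360 − 464) = -9036 J.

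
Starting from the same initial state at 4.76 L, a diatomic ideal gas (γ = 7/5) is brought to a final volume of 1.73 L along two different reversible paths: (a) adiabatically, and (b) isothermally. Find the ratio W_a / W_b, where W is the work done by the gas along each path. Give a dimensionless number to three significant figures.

W_a / W_b ≈ 1.23

Path (a) adiabatic: W = P₁V₁(1 − (V₁/V₂)^(γ−1))/(γ−1) → W_a/(P₁V₁) = -1.248.
Path (b) isothermal: W = P₁V₁ ln(V₂/V₁) → W_b/(P₁V₁) = -1.012.
W_a / W_b = -1.248 / -1.012 = 1.233.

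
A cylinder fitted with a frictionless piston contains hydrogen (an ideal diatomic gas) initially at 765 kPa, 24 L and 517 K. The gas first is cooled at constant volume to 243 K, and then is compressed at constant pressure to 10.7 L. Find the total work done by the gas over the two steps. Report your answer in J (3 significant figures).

W_total ≈ -4780 J

Step 1 (isochoric): W = 0 (constant volume).
After step 1: P = 359.6 kPa (V unchanged).
Step 2 (isobaric): W = PΔV = (359.6 kPa)(10.7 − 24 L) = -4782 J.
W_total = 0 − 4782 = -4782 J.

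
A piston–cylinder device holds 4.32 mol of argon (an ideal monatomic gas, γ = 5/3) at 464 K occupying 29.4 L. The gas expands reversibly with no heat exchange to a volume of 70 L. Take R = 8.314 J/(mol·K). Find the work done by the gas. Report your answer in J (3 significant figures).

Adiabatic: TV^(γ−1) = const with γ = 5/3.
T₂ = T₁ (V₁/V₂)^(γ−1) = 464 × (29.4/70)^0.667 = 464 × 0.5608 = 260.2 K.
W_by = nCᵥ(T₁ − T₂) = (4.32)(12.47)(464 − 260.2) = 10978 J.

W ≈ 11000 J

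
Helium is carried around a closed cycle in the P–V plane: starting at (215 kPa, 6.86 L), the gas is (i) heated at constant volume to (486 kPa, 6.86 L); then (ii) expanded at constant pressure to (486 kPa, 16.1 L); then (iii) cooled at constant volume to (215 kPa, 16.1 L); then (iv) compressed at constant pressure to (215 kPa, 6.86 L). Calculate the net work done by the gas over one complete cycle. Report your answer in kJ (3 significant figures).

Constant-volume legs do no work.
W(ii) = (486)(16.1 − 6.86) = 4491 J; W(iv) = (215)(6.86 − 16.1) = -1987 J.
W_net = 4491 − 1987 = 2504 J (the clockwise enclosed area).

W_net ≈ 2.50 kJ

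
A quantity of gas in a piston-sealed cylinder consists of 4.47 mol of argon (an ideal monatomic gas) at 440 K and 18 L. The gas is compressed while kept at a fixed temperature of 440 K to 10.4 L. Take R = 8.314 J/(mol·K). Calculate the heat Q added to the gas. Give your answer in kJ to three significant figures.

Q ≈ -8.97 kJ

Isothermal ⇒ ΔU = 0, so Q = W = nRT ln(V₂/V₁).
Q = (4.47)(8.314)(440) ln(10.4/18) = 16352 × -0.5486 = -8970 J.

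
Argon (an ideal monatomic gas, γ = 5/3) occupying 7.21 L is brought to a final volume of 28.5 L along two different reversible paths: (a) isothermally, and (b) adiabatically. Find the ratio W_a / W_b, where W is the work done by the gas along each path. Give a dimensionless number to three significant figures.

W_a / W_b ≈ 1.53

Path (a) isothermal: W = P₁V₁ ln(V₂/V₁) → W_a/(P₁V₁) = 1.374.
Path (b) adiabatic: W = P₁V₁(1 − (V₁/V₂)^(γ−1))/(γ−1) → W_b/(P₁V₁) = 0.9.
W_a / W_b = 1.374 / 0.9 = 1.527.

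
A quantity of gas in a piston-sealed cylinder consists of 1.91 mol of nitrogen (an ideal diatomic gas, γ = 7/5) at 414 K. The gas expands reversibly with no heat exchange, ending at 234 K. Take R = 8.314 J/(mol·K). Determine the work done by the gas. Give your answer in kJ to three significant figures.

Adiabatic ⇒ Q = 0, so W_by = −ΔU = nCᵥ(T₁ − T₂).
Cᵥ = 5R/2 = 20.79 J/(mol·K).
W = (1.91)(20.79)(414 − 234) = 7146 J.

W ≈ 7.15 kJ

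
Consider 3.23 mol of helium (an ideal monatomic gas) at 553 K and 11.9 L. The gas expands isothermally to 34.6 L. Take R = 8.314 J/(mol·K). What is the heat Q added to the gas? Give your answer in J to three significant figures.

Q ≈ 15900 J

Isothermal ⇒ ΔU = 0, so Q = W = nRT ln(V₂/V₁).
Q = (3.23)(8.314)(553) ln(34.6/11.9) = 14850 × 1.067 = 15850 J.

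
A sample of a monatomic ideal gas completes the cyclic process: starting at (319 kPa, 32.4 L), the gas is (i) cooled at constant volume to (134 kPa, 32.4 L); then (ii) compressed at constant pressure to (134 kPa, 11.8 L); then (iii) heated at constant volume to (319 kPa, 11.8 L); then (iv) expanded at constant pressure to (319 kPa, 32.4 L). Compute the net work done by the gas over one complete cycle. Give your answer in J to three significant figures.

Constant-volume legs do no work.
W(ii) = (134)(11.8 − 32.4) = -2760 J; W(iv) = (319)(32.4 − 11.8) = 6571 J.
W_net = -2760 + 6571 = 3811 J (the clockwise enclosed area).

W_net ≈ 3810 J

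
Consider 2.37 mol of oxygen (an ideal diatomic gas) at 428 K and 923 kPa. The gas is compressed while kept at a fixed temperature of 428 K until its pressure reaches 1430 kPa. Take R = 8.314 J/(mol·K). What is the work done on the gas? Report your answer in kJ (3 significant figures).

Isothermal process: W = nRT ln(V₂/V₁) = nRT ln(P₁/P₂).
W = (2.37)(8.314)(428) × ln(923/1430)
  = 8433 × ln(0.6455) = 8433 × -0.4378
W_by_gas = -3692 J; work on gas = −W_by = 3692 J.

W ≈ 3.69 kJ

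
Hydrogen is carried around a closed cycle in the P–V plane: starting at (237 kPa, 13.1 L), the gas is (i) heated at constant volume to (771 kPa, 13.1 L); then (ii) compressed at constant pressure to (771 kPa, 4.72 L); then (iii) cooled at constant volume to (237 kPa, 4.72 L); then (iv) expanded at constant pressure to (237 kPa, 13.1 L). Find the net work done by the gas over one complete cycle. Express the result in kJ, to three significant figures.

Constant-volume legs do no work.
W(ii) = (771)(4.72 − 13.1) = -6461 J; W(iv) = (237)(13.1 − 4.72) = 1986 J.
W_net = -6461 + 1986 = -4475 J (the counter-clockwise enclosed area).

W_net ≈ -4.47 kJ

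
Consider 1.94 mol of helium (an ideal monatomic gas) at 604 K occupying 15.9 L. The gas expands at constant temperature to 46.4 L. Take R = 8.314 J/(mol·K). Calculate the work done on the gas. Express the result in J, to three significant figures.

W ≈ -10400 J

Isothermal: W = nRT ln(V₂/V₁).
W = (1.94)(8.314)(604) × ln(46.4/15.9)
  = 9742 × 1.071
W_by_gas = 10434 J; work on gas = −W_by = -10434 J.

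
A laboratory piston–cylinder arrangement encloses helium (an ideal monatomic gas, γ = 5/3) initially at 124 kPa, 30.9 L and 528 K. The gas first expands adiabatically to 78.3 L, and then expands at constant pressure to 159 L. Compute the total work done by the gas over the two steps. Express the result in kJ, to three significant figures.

Step 1 (adiabatic): W = (P₁V₁ − P₂V₂)/(γ−1) = (3832 − 2061)/0.667 = 2655 J.
After step 1: P = 26.33 kPa, V = 78.3 L, T = 284.1 K.
Step 2 (isobaric): W = PΔV = (26.33 kPa)(159 − 78.3 L) = 2125 J.
W_total = 2655 + 2125 = 4780 J.

W_total ≈ 4.78 kJ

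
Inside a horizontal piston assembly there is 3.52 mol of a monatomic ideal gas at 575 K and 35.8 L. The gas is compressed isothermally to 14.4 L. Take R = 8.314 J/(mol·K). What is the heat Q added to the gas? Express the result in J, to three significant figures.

Isothermal ⇒ ΔU = 0, so Q = W = nRT ln(V₂/V₁).
Q = (3.52)(8.314)(575) ln(14.4/35.8) = 16828 × -0.9107 = -15325 J.

Q ≈ -15300 J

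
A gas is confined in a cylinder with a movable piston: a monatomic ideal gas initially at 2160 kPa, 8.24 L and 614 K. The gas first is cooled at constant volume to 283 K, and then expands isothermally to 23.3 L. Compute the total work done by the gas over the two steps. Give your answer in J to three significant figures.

Step 1 (isochoric): W = 0 (constant volume).
After step 1: P = 995.6 kPa (V unchanged).
Step 2 (isothermal): W = P₁V₁ ln(V₂/V₁) = (8203) ln(23.3/8.24) = 8527 J.
W_total = 0 + 8527 = 8527 J.

W_total ≈ 8530 J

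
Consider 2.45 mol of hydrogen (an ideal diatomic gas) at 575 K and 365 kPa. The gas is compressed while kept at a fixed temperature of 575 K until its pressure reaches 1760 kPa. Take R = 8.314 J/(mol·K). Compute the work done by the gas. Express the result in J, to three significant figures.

Isothermal process: W = nRT ln(V₂/V₁) = nRT ln(P₁/P₂).
W = (2.45)(8.314)(575) × ln(365/1760)
  = 11712 × ln(0.2074) = 11712 × -1.573
W_by_gas = -18426 J.

W ≈ -18400 J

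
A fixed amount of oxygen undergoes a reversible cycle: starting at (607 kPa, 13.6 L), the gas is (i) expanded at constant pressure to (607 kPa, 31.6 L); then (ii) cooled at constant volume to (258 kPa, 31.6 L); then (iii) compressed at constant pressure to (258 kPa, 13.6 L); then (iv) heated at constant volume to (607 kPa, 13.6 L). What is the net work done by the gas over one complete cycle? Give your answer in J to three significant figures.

Constant-volume legs do no work.
W(i) = (607)(31.6 − 13.6) = 10926 J; W(iii) = (258)(13.6 − 31.6) = -4644 J.
W_net = 10926 − 4644 = 6282 J (the clockwise enclosed area).

W_net ≈ 6280 J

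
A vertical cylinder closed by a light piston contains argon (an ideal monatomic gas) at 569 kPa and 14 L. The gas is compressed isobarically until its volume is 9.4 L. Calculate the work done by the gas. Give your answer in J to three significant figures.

Isobaric: W = P ΔV.
W = (569 kPa)(9.4 − 14 L) = (569)(-4.6) = -2617 J.

W ≈ -2620 J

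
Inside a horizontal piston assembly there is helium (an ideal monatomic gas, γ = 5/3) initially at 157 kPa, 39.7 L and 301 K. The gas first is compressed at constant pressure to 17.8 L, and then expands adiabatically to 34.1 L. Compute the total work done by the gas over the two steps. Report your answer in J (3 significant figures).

W_total ≈ -1960 J

Step 1 (isobaric): W = PΔV = (157 kPa)(17.8 − 39.7 L) = -3438 J.
After step 1: P = 157 kPa, V = 17.8 L, T = 135 K.
Step 2 (adiabatic): W = (P₁V₁ − P₂V₂)/(γ−1) = (2795 − 1812)/0.667 = 1474 J.
W_total = -3438 + 1474 = -1964 J.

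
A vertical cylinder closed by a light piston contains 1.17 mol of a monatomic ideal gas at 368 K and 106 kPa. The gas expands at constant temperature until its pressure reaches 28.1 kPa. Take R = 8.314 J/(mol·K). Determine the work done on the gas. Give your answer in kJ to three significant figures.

W ≈ -4.75 kJ

Isothermal process: W = nRT ln(V₂/V₁) = nRT ln(P₁/P₂).
W = (1.17)(8.314)(368) × ln(106/28.1)
  = 3580 × ln(3.772) = 3580 × 1.328
W_by_gas = 4753 J; work on gas = −W_by = -4753 J.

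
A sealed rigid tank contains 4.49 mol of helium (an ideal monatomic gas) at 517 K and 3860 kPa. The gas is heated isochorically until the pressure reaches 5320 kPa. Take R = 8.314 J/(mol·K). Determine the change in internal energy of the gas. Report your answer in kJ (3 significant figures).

Constant volume ⇒ W = 0, so Q = ΔU = nCᵥΔT with Cᵥ = 3R/2 = 12.47 J/(mol·K).
At constant V, T₂/T₁ = P₂/P₁ ⇒ ΔT = T₁(P₂/P₁ − 1) = 517·(5320/3860 − 1) = 195.5 K.
ΔU = (4.49)(12.47)(195.5) = 10950 J.

ΔU ≈ 10.9 kJ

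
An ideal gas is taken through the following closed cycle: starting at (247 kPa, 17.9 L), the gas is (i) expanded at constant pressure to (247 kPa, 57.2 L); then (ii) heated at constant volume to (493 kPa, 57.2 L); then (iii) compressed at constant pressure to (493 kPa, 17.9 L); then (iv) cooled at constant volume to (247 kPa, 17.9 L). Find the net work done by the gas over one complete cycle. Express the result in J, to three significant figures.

Constant-volume legs do no work.
W(i) = (247)(57.2 − 17.9) = 9707 J; W(iii) = (493)(17.9 − 57.2) = -19375 J.
W_net = 9707 − 19375 = -9668 J (the counter-clockwise enclosed area).

W_net ≈ -9670 J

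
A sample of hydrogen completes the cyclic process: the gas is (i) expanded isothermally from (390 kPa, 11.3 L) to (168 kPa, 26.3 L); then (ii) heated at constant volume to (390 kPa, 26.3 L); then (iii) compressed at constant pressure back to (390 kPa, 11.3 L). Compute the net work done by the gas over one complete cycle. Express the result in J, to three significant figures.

W_net ≈ -2130 J

Leg (i): W = PᵢVᵢ ln(V_f/Vᵢ) = (4407) ln(26.3/11.3) = 3723 J.
Leg (ii): W = 0.
Leg (iii): W = PΔV = (390)(11.3 − 26.3) = -5850 J.
W_net = 3723 − 5850 = -2127 J.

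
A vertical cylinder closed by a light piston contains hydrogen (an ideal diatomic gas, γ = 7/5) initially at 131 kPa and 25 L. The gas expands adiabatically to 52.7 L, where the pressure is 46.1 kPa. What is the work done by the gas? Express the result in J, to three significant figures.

Adiabatic: W = (P₁V₁ − P₂V₂)/(γ − 1) with γ = 7/5.
P₁V₁ = 3275 J, P₂V₂ = 2429 J.
W = (3275 − 2429) / 0.4 = 2114 J.

W ≈ 2110 J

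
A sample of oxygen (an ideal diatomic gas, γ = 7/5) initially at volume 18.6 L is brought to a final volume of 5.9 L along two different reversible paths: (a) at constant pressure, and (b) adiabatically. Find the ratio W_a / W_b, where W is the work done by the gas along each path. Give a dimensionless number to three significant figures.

W_a / W_b ≈ 0.469

Path (a) isobaric: W = P₁(V₂ − V₁) → W_a/(P₁V₁) = -0.6828.
Path (b) adiabatic: W = P₁V₁(1 − (V₁/V₂)^(γ−1))/(γ−1) → W_b/(P₁V₁) = -1.457.
W_a / W_b = -0.6828 / -1.457 = 0.4685.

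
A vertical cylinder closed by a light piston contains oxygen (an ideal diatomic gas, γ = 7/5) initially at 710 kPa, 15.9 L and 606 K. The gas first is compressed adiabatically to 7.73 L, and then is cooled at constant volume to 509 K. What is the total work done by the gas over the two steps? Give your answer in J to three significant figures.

Step 1 (adiabatic): W = (P₁V₁ − P₂V₂)/(γ−1) = (11289 − 15064)/0.4 = -9438 J.
Step 2 (isochoric): W = 0 (constant volume).
W_total = -9438 + 0 = -9438 J.

W_total ≈ -9440 J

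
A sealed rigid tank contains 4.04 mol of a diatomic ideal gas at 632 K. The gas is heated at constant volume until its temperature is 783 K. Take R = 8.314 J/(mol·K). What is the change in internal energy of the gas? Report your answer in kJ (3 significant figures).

Constant volume ⇒ W = 0, so Q = ΔU = nCᵥΔT with Cᵥ = 5R/2 = 20.79 J/(mol·K).
ΔU = (4.04)(20.79)(783 − 632) = 12680 J.

ΔU ≈ 12.7 kJ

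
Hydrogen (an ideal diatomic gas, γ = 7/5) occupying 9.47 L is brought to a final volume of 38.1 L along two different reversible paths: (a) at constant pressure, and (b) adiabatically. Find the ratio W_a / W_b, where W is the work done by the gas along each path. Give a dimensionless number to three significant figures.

W_a / W_b ≈ 2.83

Path (a) isobaric: W = P₁(V₂ − V₁) → W_a/(P₁V₁) = 3.023.
Path (b) adiabatic: W = P₁V₁(1 − (V₁/V₂)^(γ−1))/(γ−1) → W_b/(P₁V₁) = 1.067.
W_a / W_b = 3.023 / 1.067 = 2.832.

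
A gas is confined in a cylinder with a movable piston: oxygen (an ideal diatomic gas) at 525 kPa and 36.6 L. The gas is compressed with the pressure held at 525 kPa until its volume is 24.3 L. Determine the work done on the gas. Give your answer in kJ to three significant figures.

Isobaric: W = P ΔV.
W = (525 kPa)(24.3 − 36.6 L) = (525)(-12.3) = -6458 J.
Work on gas = −W_by = 6458 J.

W ≈ 6.46 kJ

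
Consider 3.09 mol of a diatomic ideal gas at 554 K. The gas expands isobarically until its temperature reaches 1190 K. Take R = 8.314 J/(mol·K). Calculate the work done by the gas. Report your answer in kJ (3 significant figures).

Isobaric: W = P ΔV = nR ΔT.
W = (3.09)(8.314)(1190 − 554) = 16339 J.

W ≈ 16.3 kJ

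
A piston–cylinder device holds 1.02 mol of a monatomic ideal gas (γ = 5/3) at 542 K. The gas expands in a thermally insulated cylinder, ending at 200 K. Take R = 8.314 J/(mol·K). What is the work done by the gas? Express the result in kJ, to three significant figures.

Adiabatic ⇒ Q = 0, so W_by = −ΔU = nCᵥ(T₁ − T₂).
Cᵥ = 3R/2 = 12.47 J/(mol·K).
W = (1.02)(12.47)(542 − 200) = 4350 J.

W ≈ 4.35 kJ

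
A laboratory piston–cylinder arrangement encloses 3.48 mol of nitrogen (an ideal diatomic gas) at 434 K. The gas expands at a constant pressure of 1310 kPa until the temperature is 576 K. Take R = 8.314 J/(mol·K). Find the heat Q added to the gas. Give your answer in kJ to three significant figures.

Isobaric: W = nRΔT = (3.48)(8.314)(142) = 4108 J.
ΔU = nCᵥΔT with Cᵥ = 5R/2: ΔU = (3.48)(20.79)(142) = 10271 J.
Q = ΔU + W = 10271 + 4108 = 14380 J.

Q ≈ 14.4 kJ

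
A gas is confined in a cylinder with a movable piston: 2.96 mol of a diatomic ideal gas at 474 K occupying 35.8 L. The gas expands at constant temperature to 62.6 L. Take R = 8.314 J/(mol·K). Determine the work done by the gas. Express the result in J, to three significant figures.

W ≈ 6520 J

Isothermal: W = nRT ln(V₂/V₁).
W = (2.96)(8.314)(474) × ln(62.6/35.8)
  = 11665 × 0.5588
W_by_gas = 6519 J.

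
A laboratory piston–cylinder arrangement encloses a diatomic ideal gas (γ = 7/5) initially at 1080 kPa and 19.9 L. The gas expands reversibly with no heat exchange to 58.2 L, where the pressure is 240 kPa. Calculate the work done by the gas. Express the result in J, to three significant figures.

Adiabatic: W = (P₁V₁ − P₂V₂)/(γ − 1) with γ = 7/5.
P₁V₁ = 21492 J, P₂V₂ = 13968 J.
W = (21492 − 13968) / 0.4 = 18810 J.

W ≈ 18800 J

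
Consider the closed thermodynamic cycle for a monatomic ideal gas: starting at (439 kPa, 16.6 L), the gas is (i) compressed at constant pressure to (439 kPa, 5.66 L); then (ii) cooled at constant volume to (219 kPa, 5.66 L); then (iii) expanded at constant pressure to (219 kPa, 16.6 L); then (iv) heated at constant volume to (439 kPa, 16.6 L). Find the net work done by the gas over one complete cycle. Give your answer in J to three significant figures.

W_net ≈ -2410 J

Constant-volume legs do no work.
W(i) = (439)(5.66 − 16.6) = -4803 J; W(iii) = (219)(16.6 − 5.66) = 2396 J.
W_net = -4803 + 2396 = -2407 J (the counter-clockwise enclosed area).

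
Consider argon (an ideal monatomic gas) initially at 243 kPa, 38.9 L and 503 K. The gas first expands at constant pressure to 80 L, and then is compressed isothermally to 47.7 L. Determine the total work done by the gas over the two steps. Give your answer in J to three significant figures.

W_total ≈ -65.0 J

Step 1 (isobaric): W = PΔV = (243 kPa)(80 − 38.9 L) = 9987 J.
After step 1: P = 243 kPa, V = 80 L, T = 1034 K.
Step 2 (isothermal): W = P₁V₁ ln(V₂/V₁) = (19440) ln(47.7/80) = -10052 J.
W_total = 9987 − 10052 = -65.03 J.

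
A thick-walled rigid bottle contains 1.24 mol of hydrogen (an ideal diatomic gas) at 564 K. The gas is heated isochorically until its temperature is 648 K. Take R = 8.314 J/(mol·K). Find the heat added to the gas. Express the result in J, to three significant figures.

Constant volume ⇒ W = 0, so Q = ΔU = nCᵥΔT with Cᵥ = 5R/2 = 20.79 J/(mol·K).
ΔU = (1.24)(20.79)(648 − 564) = 2165 J.

Q ≈ 2160 J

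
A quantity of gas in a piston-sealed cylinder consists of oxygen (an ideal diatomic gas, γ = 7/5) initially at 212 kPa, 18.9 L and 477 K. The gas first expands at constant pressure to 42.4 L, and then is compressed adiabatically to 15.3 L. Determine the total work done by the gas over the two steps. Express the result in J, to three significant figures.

W_total ≈ -6330 J

Step 1 (isobaric): W = PΔV = (212 kPa)(42.4 − 18.9 L) = 4982 J.
After step 1: P = 212 kPa, V = 42.4 L, T = 1070 K.
Step 2 (adiabatic): W = (P₁V₁ − P₂V₂)/(γ−1) = (8989 − 13514)/0.4 = -11312 J.
W_total = 4982 − 11312 = -6330 J.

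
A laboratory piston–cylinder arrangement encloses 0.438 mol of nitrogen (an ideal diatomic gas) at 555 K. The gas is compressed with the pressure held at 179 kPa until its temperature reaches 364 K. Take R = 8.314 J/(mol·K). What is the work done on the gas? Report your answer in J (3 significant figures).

W ≈ 696 J

Isobaric: W = P ΔV = nR ΔT.
W = (0.438)(8.314)(364 − 555) = -695.5 J.
Work on gas = −W_by = 695.5 J.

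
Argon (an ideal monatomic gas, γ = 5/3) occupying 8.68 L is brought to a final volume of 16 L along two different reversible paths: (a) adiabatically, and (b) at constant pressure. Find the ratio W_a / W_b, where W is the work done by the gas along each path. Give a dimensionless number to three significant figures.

W_a / W_b ≈ 0.596

Path (a) adiabatic: W = P₁V₁(1 − (V₁/V₂)^(γ−1))/(γ−1) → W_a/(P₁V₁) = 0.5022.
Path (b) isobaric: W = P₁(V₂ − V₁) → W_b/(P₁V₁) = 0.8433.
W_a / W_b = 0.5022 / 0.8433 = 0.5956.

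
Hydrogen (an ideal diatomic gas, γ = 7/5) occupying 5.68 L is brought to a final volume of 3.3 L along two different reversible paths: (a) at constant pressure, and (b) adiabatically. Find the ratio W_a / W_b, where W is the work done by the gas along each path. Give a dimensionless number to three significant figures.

Path (a) isobaric: W = P₁(V₂ − V₁) → W_a/(P₁V₁) = -0.419.
Path (b) adiabatic: W = P₁V₁(1 − (V₁/V₂)^(γ−1))/(γ−1) → W_b/(P₁V₁) = -0.6065.
W_a / W_b = -0.419 / -0.6065 = 0.6909.

W_a / W_b ≈ 0.691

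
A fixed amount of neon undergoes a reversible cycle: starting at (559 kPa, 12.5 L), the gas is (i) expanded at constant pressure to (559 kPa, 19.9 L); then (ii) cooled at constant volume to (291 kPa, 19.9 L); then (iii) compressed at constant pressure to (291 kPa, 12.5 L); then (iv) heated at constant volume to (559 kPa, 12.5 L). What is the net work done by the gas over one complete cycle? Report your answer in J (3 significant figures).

W_net ≈ 1980 J

Constant-volume legs do no work.
W(i) = (559)(19.9 − 12.5) = 4137 J; W(iii) = (291)(12.5 − 19.9) = -2153 J.
W_net = 4137 − 2153 = 1983 J (the clockwise enclosed area).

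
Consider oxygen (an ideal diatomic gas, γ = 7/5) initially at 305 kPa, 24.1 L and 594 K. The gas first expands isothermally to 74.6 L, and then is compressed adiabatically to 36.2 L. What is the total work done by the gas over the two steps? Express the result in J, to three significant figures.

W_total ≈ 2140 J

Step 1 (isothermal): W = P₁V₁ ln(V₂/V₁) = (7350) ln(74.6/24.1) = 8306 J.
After step 1: P = 98.53 kPa, V = 74.6 L, T = 594 K.
Step 2 (adiabatic): W = (P₁V₁ − P₂V₂)/(γ−1) = (7350 − 9816)/0.4 = -6163 J.
W_total = 8306 − 6163 = 2142 J.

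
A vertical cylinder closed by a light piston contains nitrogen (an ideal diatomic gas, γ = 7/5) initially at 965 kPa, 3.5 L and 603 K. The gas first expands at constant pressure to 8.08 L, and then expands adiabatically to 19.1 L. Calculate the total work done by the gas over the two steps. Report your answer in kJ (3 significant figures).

Step 1 (isobaric): W = PΔV = (965 kPa)(8.08 − 3.5 L) = 4420 J.
After step 1: P = 965 kPa, V = 8.08 L, T = 1392 K.
Step 2 (adiabatic): W = (P₁V₁ − P₂V₂)/(γ−1) = (7797 − 5527)/0.4 = 5675 J.
W_total = 4420 + 5675 = 10095 J.

W_total ≈ 10.1 kJ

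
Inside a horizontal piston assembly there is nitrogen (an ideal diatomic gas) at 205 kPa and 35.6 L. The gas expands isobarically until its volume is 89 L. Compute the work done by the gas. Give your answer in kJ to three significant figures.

W ≈ 10.9 kJ

Isobaric: W = P ΔV.
W = (205 kPa)(89 − 35.6 L) = (205)(53.4) = 10947 J.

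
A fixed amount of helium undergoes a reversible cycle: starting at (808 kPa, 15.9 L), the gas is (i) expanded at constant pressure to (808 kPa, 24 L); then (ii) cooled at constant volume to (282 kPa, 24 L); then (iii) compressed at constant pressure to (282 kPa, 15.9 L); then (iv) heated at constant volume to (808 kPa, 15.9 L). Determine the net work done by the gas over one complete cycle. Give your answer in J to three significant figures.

Constant-volume legs do no work.
W(i) = (808)(24 − 15.9) = 6545 J; W(iii) = (282)(15.9 − 24) = -2284 J.
W_net = 6545 − 2284 = 4261 J (the clockwise enclosed area).

W_net ≈ 4260 J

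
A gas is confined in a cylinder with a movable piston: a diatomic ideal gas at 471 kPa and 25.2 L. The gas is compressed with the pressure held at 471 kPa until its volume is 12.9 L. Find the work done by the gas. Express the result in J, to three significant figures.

W ≈ -5790 J

Isobaric: W = P ΔV.
W = (471 kPa)(12.9 − 25.2 L) = (471)(-12.3) = -5793 J.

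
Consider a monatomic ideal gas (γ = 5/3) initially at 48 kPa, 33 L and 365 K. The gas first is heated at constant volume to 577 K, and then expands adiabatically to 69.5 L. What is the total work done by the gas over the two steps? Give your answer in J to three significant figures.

W_total ≈ 1470 J

Step 1 (isochoric): W = 0 (constant volume).
After step 1: P = 75.88 kPa (V unchanged).
Step 2 (adiabatic): W = (P₁V₁ − P₂V₂)/(γ−1) = (2504 − 1524)/0.667 = 1470 J.
W_total = 0 + 1470 = 1470 J.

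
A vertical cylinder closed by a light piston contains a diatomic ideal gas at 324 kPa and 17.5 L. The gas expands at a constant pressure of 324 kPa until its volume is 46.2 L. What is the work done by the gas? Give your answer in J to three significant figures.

Isobaric: W = P ΔV.
W = (324 kPa)(46.2 − 17.5 L) = (324)(28.7) = 9299 J.

W ≈ 9300 J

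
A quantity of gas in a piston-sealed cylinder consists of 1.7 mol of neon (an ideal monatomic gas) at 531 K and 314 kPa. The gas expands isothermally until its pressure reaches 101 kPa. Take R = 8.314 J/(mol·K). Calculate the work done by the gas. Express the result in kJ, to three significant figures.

Isothermal process: W = nRT ln(V₂/V₁) = nRT ln(P₁/P₂).
W = (1.7)(8.314)(531) × ln(314/101)
  = 7505 × ln(3.109) = 7505 × 1.134
W_by_gas = 8513 J.

W ≈ 8.51 kJ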